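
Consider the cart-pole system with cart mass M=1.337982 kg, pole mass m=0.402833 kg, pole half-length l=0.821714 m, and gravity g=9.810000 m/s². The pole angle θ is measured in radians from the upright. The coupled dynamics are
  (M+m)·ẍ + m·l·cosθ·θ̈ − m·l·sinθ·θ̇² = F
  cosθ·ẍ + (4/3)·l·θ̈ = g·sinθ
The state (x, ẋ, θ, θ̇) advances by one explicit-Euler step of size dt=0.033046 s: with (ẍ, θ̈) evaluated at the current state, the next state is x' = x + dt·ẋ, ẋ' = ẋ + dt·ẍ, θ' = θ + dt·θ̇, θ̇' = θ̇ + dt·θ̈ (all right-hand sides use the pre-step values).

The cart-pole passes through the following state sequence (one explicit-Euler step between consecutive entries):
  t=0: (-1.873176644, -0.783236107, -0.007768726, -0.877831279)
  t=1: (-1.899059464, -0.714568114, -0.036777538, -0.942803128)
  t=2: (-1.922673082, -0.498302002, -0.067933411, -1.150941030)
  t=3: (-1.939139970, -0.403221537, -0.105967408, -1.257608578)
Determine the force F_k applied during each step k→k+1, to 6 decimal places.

step 0→1:
  ẍ = (ẋ'−ẋ)/dt = (-0.714568114−-0.783236107)/0.033046 = 2.077952
  θ̈ = (θ̇'−θ̇)/dt = (-0.942803128−-0.877831279)/0.033046 = -1.966103
  sinθ=-0.007769, cosθ=0.999970
  F = (M+m)·ẍ + m·l·cosθ·θ̈ − m·l·sinθ·θ̇² = 3.617330 + -0.650787 − -0.001982 = 2.968524
step 1→2:
  ẍ = (ẋ'−ẋ)/dt = (-0.498302002−-0.714568114)/0.033046 = 6.544396
  θ̈ = (θ̇'−θ̇)/dt = (-1.150941030−-0.942803128)/0.033046 = -6.298430
  sinθ=-0.036769, cosθ=0.999324
  F = (M+m)·ẍ + m·l·cosθ·θ̈ − m·l·sinθ·θ̇² = 11.392583 + -2.083455 − -0.010819 = 9.319946
step 2→3:
  ẍ = (ẋ'−ẋ)/dt = (-0.403221537−-0.498302002)/0.033046 = 2.877216
  θ̈ = (θ̇'−θ̇)/dt = (-1.257608578−-1.150941030)/0.033046 = -3.227851
  sinθ=-0.067881, cosθ=0.997693
  F = (M+m)·ẍ + m·l·cosθ·θ̈ − m·l·sinθ·θ̇² = 5.008700 + -1.065998 − -0.029765 = 3.972467

F_0 = 2.968524 N
F_1 = 9.319946 N
F_2 = 3.972467 N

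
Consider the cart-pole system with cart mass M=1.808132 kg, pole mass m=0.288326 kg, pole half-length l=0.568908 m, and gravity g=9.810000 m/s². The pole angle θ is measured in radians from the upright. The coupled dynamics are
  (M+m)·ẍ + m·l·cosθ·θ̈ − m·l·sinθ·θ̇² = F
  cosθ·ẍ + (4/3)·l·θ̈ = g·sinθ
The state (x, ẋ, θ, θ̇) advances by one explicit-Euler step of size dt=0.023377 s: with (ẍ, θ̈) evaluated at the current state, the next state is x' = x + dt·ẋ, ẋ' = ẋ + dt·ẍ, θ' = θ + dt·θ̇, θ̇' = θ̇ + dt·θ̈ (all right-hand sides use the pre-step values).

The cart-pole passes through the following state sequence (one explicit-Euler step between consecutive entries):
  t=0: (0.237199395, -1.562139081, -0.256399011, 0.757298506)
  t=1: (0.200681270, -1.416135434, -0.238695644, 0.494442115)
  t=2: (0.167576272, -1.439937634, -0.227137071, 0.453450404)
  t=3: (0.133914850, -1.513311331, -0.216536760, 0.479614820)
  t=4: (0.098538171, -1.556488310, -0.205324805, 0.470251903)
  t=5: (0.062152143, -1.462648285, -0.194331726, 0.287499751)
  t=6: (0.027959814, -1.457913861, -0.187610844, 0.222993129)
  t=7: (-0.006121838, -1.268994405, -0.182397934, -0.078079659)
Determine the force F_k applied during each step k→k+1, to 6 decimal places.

F_0 = 11.333410 N
F_1 = -2.404583 N
F_2 = -6.393711 N
F_3 = -3.928184 N
F_4 = 7.167610 N
F_5 = -0.016905 N
F_6 = 14.868400 N

step 0→1:
  ẍ = (ẋ'−ẋ)/dt = (-1.416135434−-1.562139081)/0.023377 = 6.245611
  θ̈ = (θ̇'−θ̇)/dt = (0.494442115−0.757298506)/0.023377 = -11.244231
  sinθ=-0.253599, cosθ=0.967309
  F = (M+m)·ẍ + m·l·cosθ·θ̈ − m·l·sinθ·θ̇² = 13.093661 + -1.784108 − -0.023857 = 11.333410
step 1→2:
  ẍ = (ẋ'−ẋ)/dt = (-1.439937634−-1.416135434)/0.023377 = -1.018189
  θ̈ = (θ̇'−θ̇)/dt = (0.453450404−0.494442115)/0.023377 = -1.753506
  sinθ=-0.236435, cosθ=0.971647
  F = (M+m)·ẍ + m·l·cosθ·θ̈ − m·l·sinθ·θ̇² = -2.134590 + -0.279474 − -0.009481 = -2.404583
step 2→3:
  ẍ = (ẋ'−ẋ)/dt = (-1.513311331−-1.439937634)/0.023377 = -3.138713
  θ̈ = (θ̇'−θ̇)/dt = (0.479614820−0.453450404)/0.023377 = 1.119238
  sinθ=-0.225189, cosθ=0.974315
  F = (M+m)·ẍ + m·l·cosθ·θ̈ − m·l·sinθ·θ̇² = -6.580180 + 0.178874 − -0.007595 = -6.393711
step 3→4:
  ẍ = (ẋ'−ẋ)/dt = (-1.556488310−-1.513311331)/0.023377 = -1.846985
  θ̈ = (θ̇'−θ̇)/dt = (0.470251903−0.479614820)/0.023377 = -0.400518
  sinθ=-0.214849, cosθ=0.976647
  F = (M+m)·ẍ + m·l·cosθ·θ̈ − m·l·sinθ·θ̇² = -3.872127 + -0.064163 − -0.008107 = -3.928184
step 4→5:
  ẍ = (ẋ'−ẋ)/dt = (-1.462648285−-1.556488310)/0.023377 = 4.014203
  θ̈ = (θ̇'−θ̇)/dt = (0.287499751−0.470251903)/0.023377 = -7.817605
  sinθ=-0.203885, cosθ=0.978995
  F = (M+m)·ẍ + m·l·cosθ·θ̈ − m·l·sinθ·θ̇² = 8.415608 + -1.255394 − -0.007396 = 7.167610
step 5→6:
  ẍ = (ẋ'−ẋ)/dt = (-1.457913861−-1.462648285)/0.023377 = 0.202525
  θ̈ = (θ̇'−θ̇)/dt = (0.222993129−0.287499751)/0.023377 = -2.759406
  sinθ=-0.193111, cosθ=0.981177
  F = (M+m)·ẍ + m·l·cosθ·θ̈ − m·l·sinθ·θ̇² = 0.424585 + -0.444108 − -0.002618 = -0.016905
step 6→7:
  ẍ = (ẋ'−ẋ)/dt = (-1.268994405−-1.457913861)/0.023377 = 8.081424
  θ̈ = (θ̇'−θ̇)/dt = (-0.078079659−0.222993129)/0.023377 = -12.879017
  sinθ=-0.186512, cosθ=0.982453
  F = (M+m)·ẍ + m·l·cosθ·θ̈ − m·l·sinθ·θ̇² = 16.942367 + -2.075488 − -0.001521 = 14.868400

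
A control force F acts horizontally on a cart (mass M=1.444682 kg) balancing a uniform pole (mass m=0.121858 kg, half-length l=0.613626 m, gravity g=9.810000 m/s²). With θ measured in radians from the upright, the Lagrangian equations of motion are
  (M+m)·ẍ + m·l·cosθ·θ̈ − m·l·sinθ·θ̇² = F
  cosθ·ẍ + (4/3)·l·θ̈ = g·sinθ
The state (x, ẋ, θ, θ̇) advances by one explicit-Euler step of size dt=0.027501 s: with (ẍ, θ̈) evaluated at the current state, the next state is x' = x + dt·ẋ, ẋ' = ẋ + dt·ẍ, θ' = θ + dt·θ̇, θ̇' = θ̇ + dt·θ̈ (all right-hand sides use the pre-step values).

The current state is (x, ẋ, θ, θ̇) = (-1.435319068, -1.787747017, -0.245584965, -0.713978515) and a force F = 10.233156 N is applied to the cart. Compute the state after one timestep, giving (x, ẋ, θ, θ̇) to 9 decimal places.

(-1.484483899, -1.593912193, -0.265220088, -1.023951486)

sinθ=-0.243123780, cosθ=0.969995272
temp = (F + m·l·θ̇²·sinθ)/(M+m) = (10.233156 + -0.009267349)/1.566540 = 6.526414040
θ̈ = (g·sinθ − cosθ·temp)/(l·(4/3 − m·cos²θ/(M+m))) = -11.271334534
ẍ = temp − m·l·θ̈·cosθ/(M+m) = 7.048282761
Euler: x'=-1.435319068+0.027501·-1.787747017=-1.484483899, ẋ'=-1.787747017+0.027501·7.048282761=-1.593912193
       θ'=-0.245584965+0.027501·-0.713978515=-0.265220088, θ̇'=-0.713978515+0.027501·-11.271334534=-1.023951486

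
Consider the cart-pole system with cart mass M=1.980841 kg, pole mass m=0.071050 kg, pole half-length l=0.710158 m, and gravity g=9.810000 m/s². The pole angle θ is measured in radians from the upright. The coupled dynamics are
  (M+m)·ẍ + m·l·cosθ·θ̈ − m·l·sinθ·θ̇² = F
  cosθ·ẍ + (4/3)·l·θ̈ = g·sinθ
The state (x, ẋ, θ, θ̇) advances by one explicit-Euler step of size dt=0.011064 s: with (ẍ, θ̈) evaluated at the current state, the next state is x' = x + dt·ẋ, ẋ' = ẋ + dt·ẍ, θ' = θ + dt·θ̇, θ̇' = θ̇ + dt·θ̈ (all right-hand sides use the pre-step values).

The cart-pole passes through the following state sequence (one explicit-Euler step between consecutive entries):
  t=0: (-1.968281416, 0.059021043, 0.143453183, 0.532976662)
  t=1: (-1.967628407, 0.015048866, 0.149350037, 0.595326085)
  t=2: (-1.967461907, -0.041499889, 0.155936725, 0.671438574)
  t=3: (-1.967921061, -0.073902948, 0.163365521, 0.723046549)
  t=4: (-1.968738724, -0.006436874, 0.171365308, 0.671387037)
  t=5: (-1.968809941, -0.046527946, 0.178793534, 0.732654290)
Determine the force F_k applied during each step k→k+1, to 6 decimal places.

step 0→1:
  ẍ = (ẋ'−ẋ)/dt = (0.015048866−0.059021043)/0.011064 = -3.974347
  θ̈ = (θ̇'−θ̇)/dt = (0.595326085−0.532976662)/0.011064 = 5.635342
  sinθ=0.142962, cosθ=0.989728
  F = (M+m)·ẍ + m·l·cosθ·θ̈ − m·l·sinθ·θ̇² = -8.154927 + 0.281420 − 0.002049 = -7.875556
step 1→2:
  ẍ = (ẋ'−ẋ)/dt = (-0.041499889−0.015048866)/0.011064 = -5.111059
  θ̈ = (θ̇'−θ̇)/dt = (0.671438574−0.595326085)/0.011064 = 6.879292
  sinθ=0.148795, cosθ=0.988868
  F = (M+m)·ẍ + m·l·cosθ·θ̈ − m·l·sinθ·θ̇² = -10.487336 + 0.343243 − 0.002661 = -10.146754
step 2→3:
  ẍ = (ẋ'−ẋ)/dt = (-0.073902948−-0.041499889)/0.011064 = -2.928693
  θ̈ = (θ̇'−θ̇)/dt = (0.723046549−0.671438574)/0.011064 = 4.664495
  sinθ=0.155306, cosθ=0.987866
  F = (M+m)·ẍ + m·l·cosθ·θ̈ − m·l·sinθ·θ̇² = -6.009359 + 0.232499 − 0.003533 = -5.780392
step 3→4:
  ẍ = (ẋ'−ẋ)/dt = (-0.006436874−-0.073902948)/0.011064 = 6.097801
  θ̈ = (θ̇'−θ̇)/dt = (0.671387037−0.723046549)/0.011064 = -4.669153
  sinθ=0.162640, cosθ=0.986686
  F = (M+m)·ẍ + m·l·cosθ·θ̈ − m·l·sinθ·θ̇² = 12.512024 + -0.232453 − 0.004290 = 12.275280
step 4→5:
  ẍ = (ẋ'−ẋ)/dt = (-0.046527946−-0.006436874)/0.011064 = -3.623560
  θ̈ = (θ̇'−θ̇)/dt = (0.732654290−0.671387037)/0.011064 = 5.537532
  sinθ=0.170528, cosθ=0.985353
  F = (M+m)·ẍ + m·l·cosθ·θ̈ − m·l·sinθ·θ̇² = -7.435151 + 0.275313 − 0.003878 = -7.163716

F_0 = -7.875556 N
F_1 = -10.146754 N
F_2 = -5.780392 N
F_3 = 12.275280 N
F_4 = -7.163716 N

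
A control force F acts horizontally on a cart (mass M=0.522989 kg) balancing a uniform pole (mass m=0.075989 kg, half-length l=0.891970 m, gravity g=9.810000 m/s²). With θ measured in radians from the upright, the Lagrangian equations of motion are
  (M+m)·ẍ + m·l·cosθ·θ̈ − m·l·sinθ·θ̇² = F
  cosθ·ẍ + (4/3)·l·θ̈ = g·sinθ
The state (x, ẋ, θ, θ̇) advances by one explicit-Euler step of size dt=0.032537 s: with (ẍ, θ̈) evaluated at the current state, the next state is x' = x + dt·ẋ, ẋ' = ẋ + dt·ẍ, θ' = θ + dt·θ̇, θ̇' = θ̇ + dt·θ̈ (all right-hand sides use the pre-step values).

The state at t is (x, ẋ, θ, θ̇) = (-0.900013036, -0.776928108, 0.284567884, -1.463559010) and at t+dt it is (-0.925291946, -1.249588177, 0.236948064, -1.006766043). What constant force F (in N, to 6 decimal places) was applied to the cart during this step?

F = -7.828717 N

ẍ = (ẋ'−ẋ)/dt = (-1.249588177−-0.776928108)/0.032537 = -14.526848
θ̈ = (θ̇'−θ̇)/dt = (-1.006766043−-1.463559010)/0.032537 = 14.039185
sinθ=0.280743, cosθ=0.959783
F = (M+m)·ẍ + m·l·cosθ·θ̈ − m·l·sinθ·θ̇² = -8.701263 + 0.913305 − 0.040760 = -7.828717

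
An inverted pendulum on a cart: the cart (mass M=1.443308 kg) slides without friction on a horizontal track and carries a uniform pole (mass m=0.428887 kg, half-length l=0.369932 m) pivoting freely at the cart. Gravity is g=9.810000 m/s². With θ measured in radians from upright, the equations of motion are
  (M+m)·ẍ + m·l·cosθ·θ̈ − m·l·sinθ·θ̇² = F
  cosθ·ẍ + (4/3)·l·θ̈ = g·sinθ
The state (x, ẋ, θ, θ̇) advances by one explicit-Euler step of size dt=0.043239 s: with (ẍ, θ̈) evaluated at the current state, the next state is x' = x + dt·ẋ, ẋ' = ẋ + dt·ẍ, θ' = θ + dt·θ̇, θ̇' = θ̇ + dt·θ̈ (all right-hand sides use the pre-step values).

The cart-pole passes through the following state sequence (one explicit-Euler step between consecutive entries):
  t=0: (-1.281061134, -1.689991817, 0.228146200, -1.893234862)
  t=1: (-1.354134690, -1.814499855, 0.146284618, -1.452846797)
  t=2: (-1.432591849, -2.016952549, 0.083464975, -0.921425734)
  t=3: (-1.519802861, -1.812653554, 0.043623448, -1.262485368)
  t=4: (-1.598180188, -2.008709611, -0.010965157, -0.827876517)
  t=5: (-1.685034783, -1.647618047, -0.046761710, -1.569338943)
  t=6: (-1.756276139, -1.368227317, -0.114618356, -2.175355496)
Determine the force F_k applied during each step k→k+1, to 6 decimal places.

F_0 = -3.945600 N
F_1 = -6.885622 N
F_2 = 7.587552 N
F_3 = -6.906797 N
F_4 = 12.915487 N
F_5 = 9.894281 N

step 0→1:
  ẍ = (ẋ'−ẋ)/dt = (-1.814499855−-1.689991817)/0.043239 = -2.879531
  θ̈ = (θ̇'−θ̇)/dt = (-1.452846797−-1.893234862)/0.043239 = 10.184973
  sinθ=0.226172, cosθ=0.974087
  F = (M+m)·ẍ + m·l·cosθ·θ̈ − m·l·sinθ·θ̇² = -5.391043 + 1.574065 − 0.128621 = -3.945600
step 1→2:
  ẍ = (ẋ'−ẋ)/dt = (-2.016952549−-1.814499855)/0.043239 = -4.682178
  θ̈ = (θ̇'−θ̇)/dt = (-0.921425734−-1.452846797)/0.043239 = 12.290318
  sinθ=0.145763, cosθ=0.989319
  F = (M+m)·ẍ + m·l·cosθ·θ̈ − m·l·sinθ·θ̇² = -8.765950 + 1.929143 − 0.048815 = -6.885622
step 2→3:
  ẍ = (ẋ'−ẋ)/dt = (-1.812653554−-2.016952549)/0.043239 = 4.724878
  θ̈ = (θ̇'−θ̇)/dt = (-1.262485368−-0.921425734)/0.043239 = -7.887778
  sinθ=0.083368, cosθ=0.996519
  F = (M+m)·ẍ + m·l·cosθ·θ̈ − m·l·sinθ·θ̇² = 8.845893 + -1.247111 − 0.011230 = 7.587552
step 3→4:
  ẍ = (ẋ'−ẋ)/dt = (-2.008709611−-1.812653554)/0.043239 = -4.534241
  θ̈ = (θ̇'−θ̇)/dt = (-0.827876517−-1.262485368)/0.043239 = 10.051316
  sinθ=0.043610, cosθ=0.999049
  F = (M+m)·ẍ + m·l·cosθ·θ̈ − m·l·sinθ·θ̇² = -8.488984 + 1.593215 − 0.011028 = -6.906797
step 4→5:
  ẍ = (ẋ'−ẋ)/dt = (-1.647618047−-2.008709611)/0.043239 = 8.351062
  θ̈ = (θ̇'−θ̇)/dt = (-1.569338943−-0.827876517)/0.043239 = -17.148001
  sinθ=-0.010965, cosθ=0.999940
  F = (M+m)·ẍ + m·l·cosθ·θ̈ − m·l·sinθ·θ̇² = 15.634816 + -2.720522 − -0.001192 = 12.915487
step 5→6:
  ẍ = (ẋ'−ẋ)/dt = (-1.368227317−-1.647618047)/0.043239 = 6.461545
  θ̈ = (θ̇'−θ̇)/dt = (-2.175355496−-1.569338943)/0.043239 = -14.015508
  sinθ=-0.046745, cosθ=0.998907
  F = (M+m)·ẍ + m·l·cosθ·θ̈ − m·l·sinθ·θ̇² = 12.097272 + -2.221256 − -0.018265 = 9.894281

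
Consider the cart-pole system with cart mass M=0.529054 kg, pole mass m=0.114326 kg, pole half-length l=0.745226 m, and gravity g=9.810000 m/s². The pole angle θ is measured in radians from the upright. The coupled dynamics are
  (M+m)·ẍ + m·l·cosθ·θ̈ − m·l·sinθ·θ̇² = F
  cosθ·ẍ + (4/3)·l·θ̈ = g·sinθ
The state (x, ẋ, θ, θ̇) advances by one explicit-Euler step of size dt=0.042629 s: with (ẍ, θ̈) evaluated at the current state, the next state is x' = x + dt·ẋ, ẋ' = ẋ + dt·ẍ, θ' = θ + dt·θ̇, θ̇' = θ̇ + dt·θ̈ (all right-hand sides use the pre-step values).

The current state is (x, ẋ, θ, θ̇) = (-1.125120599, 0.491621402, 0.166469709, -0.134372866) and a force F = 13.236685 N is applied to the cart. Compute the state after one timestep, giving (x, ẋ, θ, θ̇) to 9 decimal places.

sinθ=0.165701901, cosθ=0.986175887
temp = (F + m·l·θ̇²·sinθ)/(M+m) = (13.236685 + 0.000254908)/0.643380 = 20.574061842
θ̈ = (g·sinθ − cosθ·temp)/(l·(4/3 − m·cos²θ/(M+m))) = -21.580820214
ẍ = temp − m·l·θ̈·cosθ/(M+m) = 23.392365453
Euler: x'=-1.125120599+0.042629·0.491621402=-1.104163270, ẋ'=0.491621402+0.042629·23.392365453=1.488814549
       θ'=0.166469709+0.042629·-0.134372866=0.160741528, θ̇'=-0.134372866+0.042629·-21.580820214=-1.054341651

(-1.104163270, 1.488814549, 0.160741528, -1.054341651)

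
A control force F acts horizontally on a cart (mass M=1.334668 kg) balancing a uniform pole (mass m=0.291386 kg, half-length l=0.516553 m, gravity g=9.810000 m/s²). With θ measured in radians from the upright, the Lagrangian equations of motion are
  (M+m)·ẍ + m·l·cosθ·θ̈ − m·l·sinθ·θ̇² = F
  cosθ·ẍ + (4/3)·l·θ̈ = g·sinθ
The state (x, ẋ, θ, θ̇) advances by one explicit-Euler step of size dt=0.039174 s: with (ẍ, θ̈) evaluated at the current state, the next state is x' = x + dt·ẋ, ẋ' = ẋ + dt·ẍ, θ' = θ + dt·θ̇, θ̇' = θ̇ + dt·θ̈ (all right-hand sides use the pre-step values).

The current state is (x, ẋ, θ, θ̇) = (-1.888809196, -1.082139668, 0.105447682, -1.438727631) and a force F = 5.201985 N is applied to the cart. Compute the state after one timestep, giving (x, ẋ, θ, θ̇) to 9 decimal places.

(-1.931200935, -0.942929934, 0.049086966, -1.581000061)

sinθ=0.105252375, cosθ=0.994445543
temp = (F + m·l·θ̇²·sinθ)/(M+m) = (5.201985 + 0.032792358)/1.626054 = 3.219313355
θ̈ = (g·sinθ − cosθ·temp)/(l·(4/3 − m·cos²θ/(M+m))) = -3.631807572
ẍ = temp − m·l·θ̈·cosθ/(M+m) = 3.553625721
Euler: x'=-1.888809196+0.039174·-1.082139668=-1.931200935, ẋ'=-1.082139668+0.039174·3.553625721=-0.942929934
       θ'=0.105447682+0.039174·-1.438727631=0.049086966, θ̇'=-1.438727631+0.039174·-3.631807572=-1.581000061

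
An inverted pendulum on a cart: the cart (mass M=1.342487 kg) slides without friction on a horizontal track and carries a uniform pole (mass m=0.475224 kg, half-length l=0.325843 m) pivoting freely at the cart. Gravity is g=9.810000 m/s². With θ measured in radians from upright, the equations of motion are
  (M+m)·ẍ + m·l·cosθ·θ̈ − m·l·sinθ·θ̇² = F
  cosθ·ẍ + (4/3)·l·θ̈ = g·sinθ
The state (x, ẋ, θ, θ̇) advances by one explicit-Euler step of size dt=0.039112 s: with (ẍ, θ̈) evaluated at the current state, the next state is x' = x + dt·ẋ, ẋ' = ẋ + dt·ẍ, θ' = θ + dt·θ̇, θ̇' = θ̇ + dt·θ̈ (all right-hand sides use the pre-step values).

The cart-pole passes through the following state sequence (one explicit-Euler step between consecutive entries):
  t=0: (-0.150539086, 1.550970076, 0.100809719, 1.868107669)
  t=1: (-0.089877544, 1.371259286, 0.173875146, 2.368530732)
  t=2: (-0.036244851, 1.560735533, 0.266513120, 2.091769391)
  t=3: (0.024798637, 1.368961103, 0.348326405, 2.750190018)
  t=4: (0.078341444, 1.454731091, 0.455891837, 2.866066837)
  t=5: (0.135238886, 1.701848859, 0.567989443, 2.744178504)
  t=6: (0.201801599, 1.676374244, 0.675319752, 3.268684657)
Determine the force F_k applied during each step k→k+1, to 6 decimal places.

F_0 = -6.435188 N
F_1 = 7.576327 N
F_2 = -6.576342 N
F_3 = 4.017574 N
F_4 = 10.491389 N
F_5 = -0.060685 N

step 0→1:
  ẍ = (ẋ'−ẋ)/dt = (1.371259286−1.550970076)/0.039112 = -4.594774
  θ̈ = (θ̇'−θ̇)/dt = (2.368530732−1.868107669)/0.039112 = 12.794617
  sinθ=0.100639, cosθ=0.994923
  F = (M+m)·ẍ + m·l·cosθ·θ̈ − m·l·sinθ·θ̇² = -8.351971 + 1.971167 − 0.054385 = -6.435188
step 1→2:
  ẍ = (ẋ'−ẋ)/dt = (1.560735533−1.371259286)/0.039112 = 4.844453
  θ̈ = (θ̇'−θ̇)/dt = (2.091769391−2.368530732)/0.039112 = -7.076123
  sinθ=0.173000, cosθ=0.984922
  F = (M+m)·ẍ + m·l·cosθ·θ̈ − m·l·sinθ·θ̇² = 8.805816 + -1.079205 − 0.150284 = 7.576327
step 2→3:
  ẍ = (ẋ'−ẋ)/dt = (1.368961103−1.560735533)/0.039112 = -4.903212
  θ̈ = (θ̇'−θ̇)/dt = (2.750190018−2.091769391)/0.039112 = 16.834236
  sinθ=0.263369, cosθ=0.964695
  F = (M+m)·ẍ + m·l·cosθ·θ̈ − m·l·sinθ·θ̇² = -8.912622 + 2.514723 − 0.178443 = -6.576342
step 3→4:
  ẍ = (ẋ'−ẋ)/dt = (1.454731091−1.368961103)/0.039112 = 2.192933
  θ̈ = (θ̇'−θ̇)/dt = (2.866066837−2.750190018)/0.039112 = 2.962692
  sinθ=0.341325, cosθ=0.939945
  F = (M+m)·ẍ + m·l·cosθ·θ̈ − m·l·sinθ·θ̇² = 3.986118 + 0.431217 − 0.399761 = 4.017574
step 4→5:
  ẍ = (ẋ'−ẋ)/dt = (1.701848859−1.454731091)/0.039112 = 6.318208
  θ̈ = (θ̇'−θ̇)/dt = (2.744178504−2.866066837)/0.039112 = -3.116392
  sinθ=0.440263, cosθ=0.897869
  F = (M+m)·ẍ + m·l·cosθ·θ̈ − m·l·sinθ·θ̇² = 11.484677 + -0.433283 − 0.560005 = 10.491389
step 5→6:
  ẍ = (ẋ'−ẋ)/dt = (1.676374244−1.701848859)/0.039112 = -0.651325
  θ̈ = (θ̇'−θ̇)/dt = (3.268684657−2.744178504)/0.039112 = 13.410364
  sinθ=0.537938, cosθ=0.842984
  F = (M+m)·ẍ + m·l·cosθ·θ̈ − m·l·sinθ·θ̇² = -1.183920 + 1.750519 − 0.627284 = -0.060685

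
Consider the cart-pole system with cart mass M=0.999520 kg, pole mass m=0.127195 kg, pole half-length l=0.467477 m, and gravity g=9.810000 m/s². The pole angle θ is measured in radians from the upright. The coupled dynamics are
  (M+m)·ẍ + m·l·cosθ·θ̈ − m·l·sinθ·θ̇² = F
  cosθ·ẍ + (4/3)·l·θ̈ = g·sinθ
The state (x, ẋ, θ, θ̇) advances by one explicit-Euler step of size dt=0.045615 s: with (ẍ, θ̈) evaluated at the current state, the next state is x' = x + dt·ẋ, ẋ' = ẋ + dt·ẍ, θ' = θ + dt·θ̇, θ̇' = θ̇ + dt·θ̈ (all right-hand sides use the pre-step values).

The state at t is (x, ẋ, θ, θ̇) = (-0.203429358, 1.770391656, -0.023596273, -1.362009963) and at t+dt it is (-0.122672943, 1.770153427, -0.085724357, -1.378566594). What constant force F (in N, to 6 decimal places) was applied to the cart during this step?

ẍ = (ẋ'−ẋ)/dt = (1.770153427−1.770391656)/0.045615 = -0.005223
θ̈ = (θ̇'−θ̇)/dt = (-1.378566594−-1.362009963)/0.045615 = -0.362965
sinθ=-0.023594, cosθ=0.999722
F = (M+m)·ẍ + m·l·cosθ·θ̈ − m·l·sinθ·θ̇² = -0.005884 + -0.021576 − -0.002603 = -0.024858

F = -0.024858 N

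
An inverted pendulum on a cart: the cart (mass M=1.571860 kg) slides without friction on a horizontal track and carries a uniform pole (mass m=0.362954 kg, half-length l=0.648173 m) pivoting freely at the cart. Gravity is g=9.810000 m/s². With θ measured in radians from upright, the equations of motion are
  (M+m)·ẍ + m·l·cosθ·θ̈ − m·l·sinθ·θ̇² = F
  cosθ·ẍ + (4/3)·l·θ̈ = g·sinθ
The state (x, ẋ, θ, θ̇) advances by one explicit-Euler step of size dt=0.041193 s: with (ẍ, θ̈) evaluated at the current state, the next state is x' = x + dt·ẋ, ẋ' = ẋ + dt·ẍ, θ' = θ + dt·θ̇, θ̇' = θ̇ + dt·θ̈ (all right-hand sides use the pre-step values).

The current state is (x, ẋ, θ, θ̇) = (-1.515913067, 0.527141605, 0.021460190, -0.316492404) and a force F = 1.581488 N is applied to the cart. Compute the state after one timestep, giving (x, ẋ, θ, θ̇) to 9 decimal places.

(-1.494198523, 0.564915226, 0.008422918, -0.350156397)

sinθ=0.021458543, cosθ=0.999769739
temp = (F + m·l·θ̇²·sinθ)/(M+m) = (1.581488 + 0.000505672)/1.934814 = 0.817646385
θ̈ = (g·sinθ − cosθ·temp)/(l·(4/3 − m·cos²θ/(M+m))) = -0.817226048
ẍ = temp − m·l·θ̈·cosθ/(M+m) = 0.916991265
Euler: x'=-1.515913067+0.041193·0.527141605=-1.494198523, ẋ'=0.527141605+0.041193·0.916991265=0.564915226
       θ'=0.021460190+0.041193·-0.316492404=0.008422918, θ̇'=-0.316492404+0.041193·-0.817226048=-0.350156397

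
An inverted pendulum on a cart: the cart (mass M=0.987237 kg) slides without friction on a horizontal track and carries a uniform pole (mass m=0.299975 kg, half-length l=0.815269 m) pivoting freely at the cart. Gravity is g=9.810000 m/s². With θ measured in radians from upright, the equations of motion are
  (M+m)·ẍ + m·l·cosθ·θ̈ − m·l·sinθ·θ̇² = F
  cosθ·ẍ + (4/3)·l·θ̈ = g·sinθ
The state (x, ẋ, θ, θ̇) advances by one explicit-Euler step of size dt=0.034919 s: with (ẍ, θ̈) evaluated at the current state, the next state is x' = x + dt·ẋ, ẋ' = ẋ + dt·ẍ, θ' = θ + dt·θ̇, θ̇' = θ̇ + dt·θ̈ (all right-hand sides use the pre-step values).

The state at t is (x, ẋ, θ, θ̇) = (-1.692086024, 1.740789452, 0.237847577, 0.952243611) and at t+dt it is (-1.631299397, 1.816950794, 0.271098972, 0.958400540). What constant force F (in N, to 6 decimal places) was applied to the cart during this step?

ẍ = (ẋ'−ẋ)/dt = (1.816950794−1.740789452)/0.034919 = 2.181086
θ̈ = (θ̇'−θ̇)/dt = (0.958400540−0.952243611)/0.034919 = 0.176320
sinθ=0.235611, cosθ=0.971847
F = (M+m)·ẍ + m·l·cosθ·θ̈ − m·l·sinθ·θ̇² = 2.807520 + 0.041907 − 0.052249 = 2.797178

F = 2.797178 N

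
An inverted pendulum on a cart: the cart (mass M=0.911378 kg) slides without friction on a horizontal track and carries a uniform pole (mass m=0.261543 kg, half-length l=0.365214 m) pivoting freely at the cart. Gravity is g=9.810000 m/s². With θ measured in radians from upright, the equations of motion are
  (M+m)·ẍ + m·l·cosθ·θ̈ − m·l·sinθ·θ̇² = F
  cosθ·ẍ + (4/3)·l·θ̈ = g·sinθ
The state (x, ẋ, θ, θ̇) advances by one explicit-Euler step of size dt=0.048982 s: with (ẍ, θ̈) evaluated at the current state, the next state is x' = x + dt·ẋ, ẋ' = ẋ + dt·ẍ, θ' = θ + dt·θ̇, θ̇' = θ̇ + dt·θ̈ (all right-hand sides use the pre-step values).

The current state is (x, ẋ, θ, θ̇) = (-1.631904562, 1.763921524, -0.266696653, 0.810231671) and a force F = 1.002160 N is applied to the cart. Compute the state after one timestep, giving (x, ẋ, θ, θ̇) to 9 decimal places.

(-1.545504158, 1.836863625, -0.227009885, 0.405672490)

sinθ=-0.263546317, cosθ=0.964646743
temp = (F + m·l·θ̇²·sinθ)/(M+m) = (1.002160 + -0.016525930)/1.172921 = 0.840324344
θ̈ = (g·sinθ − cosθ·temp)/(l·(4/3 − m·cos²θ/(M+m))) = -8.259343863
ẍ = temp − m·l·θ̈·cosθ/(M+m) = 1.489161342
Euler: x'=-1.631904562+0.048982·1.763921524=-1.545504158, ẋ'=1.763921524+0.048982·1.489161342=1.836863625
       θ'=-0.266696653+0.048982·0.810231671=-0.227009885, θ̇'=0.810231671+0.048982·-8.259343863=0.405672490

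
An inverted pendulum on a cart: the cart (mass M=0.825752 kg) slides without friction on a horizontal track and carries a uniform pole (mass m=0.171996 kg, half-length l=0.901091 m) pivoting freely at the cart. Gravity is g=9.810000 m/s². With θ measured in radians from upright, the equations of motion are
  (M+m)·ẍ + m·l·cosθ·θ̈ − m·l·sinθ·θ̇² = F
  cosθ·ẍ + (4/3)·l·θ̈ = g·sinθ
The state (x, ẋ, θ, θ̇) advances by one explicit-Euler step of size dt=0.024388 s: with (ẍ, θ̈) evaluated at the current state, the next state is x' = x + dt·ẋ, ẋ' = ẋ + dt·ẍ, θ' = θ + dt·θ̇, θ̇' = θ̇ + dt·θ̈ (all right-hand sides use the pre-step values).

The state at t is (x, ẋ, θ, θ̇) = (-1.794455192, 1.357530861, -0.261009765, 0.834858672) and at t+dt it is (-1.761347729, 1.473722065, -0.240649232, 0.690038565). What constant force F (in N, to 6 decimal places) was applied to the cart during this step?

F = 3.892274 N

ẍ = (ẋ'−ẋ)/dt = (1.473722065−1.357530861)/0.024388 = 4.764278
θ̈ = (θ̇'−θ̇)/dt = (0.690038565−0.834858672)/0.024388 = -5.938171
sinθ=-0.258056, cosθ=0.966130
F = (M+m)·ẍ + m·l·cosθ·θ̈ − m·l·sinθ·θ̇² = 4.753549 + -0.889150 − -0.027876 = 3.892274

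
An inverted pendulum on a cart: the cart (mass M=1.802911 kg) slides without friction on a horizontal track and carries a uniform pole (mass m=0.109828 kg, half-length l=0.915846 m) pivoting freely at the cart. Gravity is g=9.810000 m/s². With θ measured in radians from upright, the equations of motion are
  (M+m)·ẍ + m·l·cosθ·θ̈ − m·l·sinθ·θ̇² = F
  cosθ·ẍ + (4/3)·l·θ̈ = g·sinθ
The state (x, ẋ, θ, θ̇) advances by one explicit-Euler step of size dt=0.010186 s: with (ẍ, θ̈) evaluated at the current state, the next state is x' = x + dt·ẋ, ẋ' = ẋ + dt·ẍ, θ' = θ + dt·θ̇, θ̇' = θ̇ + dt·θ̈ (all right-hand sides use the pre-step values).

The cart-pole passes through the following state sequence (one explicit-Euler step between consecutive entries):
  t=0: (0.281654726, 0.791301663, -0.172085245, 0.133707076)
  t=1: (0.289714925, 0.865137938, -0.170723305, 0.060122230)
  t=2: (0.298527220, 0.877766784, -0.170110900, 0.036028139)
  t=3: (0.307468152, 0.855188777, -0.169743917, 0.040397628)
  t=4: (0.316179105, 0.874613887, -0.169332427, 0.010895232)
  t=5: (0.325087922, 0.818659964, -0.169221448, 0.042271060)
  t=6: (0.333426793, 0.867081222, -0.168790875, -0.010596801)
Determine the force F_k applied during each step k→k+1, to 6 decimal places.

F_0 = 13.149461 N
F_1 = 2.137054 N
F_2 = -4.197177 N
F_3 = 3.360552 N
F_4 = -10.201690 N
F_5 = 8.578024 N

step 0→1:
  ẍ = (ẋ'−ẋ)/dt = (0.865137938−0.791301663)/0.010186 = 7.248800
  θ̈ = (θ̇'−θ̇)/dt = (0.060122230−0.133707076)/0.010186 = -7.224116
  sinθ=-0.171237, cosθ=0.985230
  F = (M+m)·ẍ + m·l·cosθ·θ̈ − m·l·sinθ·θ̇² = 13.865062 + -0.715909 − -0.000308 = 13.149461
step 1→2:
  ẍ = (ẋ'−ẋ)/dt = (0.877766784−0.865137938)/0.010186 = 1.239824
  θ̈ = (θ̇'−θ̇)/dt = (0.036028139−0.060122230)/0.010186 = -2.365412
  sinθ=-0.169895, cosθ=0.985462
  F = (M+m)·ẍ + m·l·cosθ·θ̈ − m·l·sinθ·θ̇² = 2.371460 + -0.234467 − -0.000062 = 2.137054
step 2→3:
  ẍ = (ẋ'−ẋ)/dt = (0.855188777−0.877766784)/0.010186 = -2.216572
  θ̈ = (θ̇'−θ̇)/dt = (0.040397628−0.036028139)/0.010186 = 0.428970
  sinθ=-0.169292, cosθ=0.985566
  F = (M+m)·ẍ + m·l·cosθ·θ̈ − m·l·sinθ·θ̇² = -4.239724 + 0.042525 − -0.000022 = -4.197177
step 3→4:
  ẍ = (ẋ'−ẋ)/dt = (0.874613887−0.855188777)/0.010186 = 1.907040
  θ̈ = (θ̇'−θ̇)/dt = (0.010895232−0.040397628)/0.010186 = -2.896367
  sinθ=-0.168930, cosθ=0.985628
  F = (M+m)·ẍ + m·l·cosθ·θ̈ − m·l·sinθ·θ̇² = 3.647670 + -0.287146 − -0.000028 = 3.360552
step 4→5:
  ẍ = (ẋ'−ẋ)/dt = (0.818659964−0.874613887)/0.010186 = -5.493218
  θ̈ = (θ̇'−θ̇)/dt = (0.042271060−0.010895232)/0.010186 = 3.080289
  sinθ=-0.168524, cosθ=0.985697
  F = (M+m)·ẍ + m·l·cosθ·θ̈ − m·l·sinθ·θ̇² = -10.507093 + 0.305401 − -0.000002 = -10.201690
step 5→6:
  ẍ = (ẋ'−ẋ)/dt = (0.867081222−0.818659964)/0.010186 = 4.753707
  θ̈ = (θ̇'−θ̇)/dt = (-0.010596801−0.042271060)/0.010186 = -5.190248
  sinθ=-0.168415, cosθ=0.985716
  F = (M+m)·ẍ + m·l·cosθ·θ̈ − m·l·sinθ·θ̇² = 9.092600 + -0.514607 − -0.000030 = 8.578024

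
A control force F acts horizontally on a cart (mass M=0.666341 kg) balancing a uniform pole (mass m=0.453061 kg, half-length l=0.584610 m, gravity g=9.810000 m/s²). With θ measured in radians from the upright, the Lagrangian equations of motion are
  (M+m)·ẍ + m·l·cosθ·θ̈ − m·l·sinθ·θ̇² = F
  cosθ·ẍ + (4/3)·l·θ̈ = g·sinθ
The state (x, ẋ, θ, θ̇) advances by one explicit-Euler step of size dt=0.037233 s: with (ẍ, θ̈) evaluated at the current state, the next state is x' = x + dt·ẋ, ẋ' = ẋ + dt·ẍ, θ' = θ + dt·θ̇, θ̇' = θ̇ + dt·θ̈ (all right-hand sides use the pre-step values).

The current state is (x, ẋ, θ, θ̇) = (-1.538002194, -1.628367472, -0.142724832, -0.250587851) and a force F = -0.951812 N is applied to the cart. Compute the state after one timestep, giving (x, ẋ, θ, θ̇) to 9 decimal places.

sinθ=-0.142240766, cosθ=0.989832089
temp = (F + m·l·θ̇²·sinθ)/(M+m) = (-0.951812 + -0.002365740)/1.119402 = -0.852399531
θ̈ = (g·sinθ − cosθ·temp)/(l·(4/3 − m·cos²θ/(M+m))) = -1.007293464
ẍ = temp − m·l·θ̈·cosθ/(M+m) = -0.616485167
Euler: x'=-1.538002194+0.037233·-1.628367472=-1.598631200, ẋ'=-1.628367472+0.037233·-0.616485167=-1.651321064
       θ'=-0.142724832+0.037233·-0.250587851=-0.152054969, θ̇'=-0.250587851+0.037233·-1.007293464=-0.288092409

(-1.598631200, -1.651321064, -0.152054969, -0.288092409)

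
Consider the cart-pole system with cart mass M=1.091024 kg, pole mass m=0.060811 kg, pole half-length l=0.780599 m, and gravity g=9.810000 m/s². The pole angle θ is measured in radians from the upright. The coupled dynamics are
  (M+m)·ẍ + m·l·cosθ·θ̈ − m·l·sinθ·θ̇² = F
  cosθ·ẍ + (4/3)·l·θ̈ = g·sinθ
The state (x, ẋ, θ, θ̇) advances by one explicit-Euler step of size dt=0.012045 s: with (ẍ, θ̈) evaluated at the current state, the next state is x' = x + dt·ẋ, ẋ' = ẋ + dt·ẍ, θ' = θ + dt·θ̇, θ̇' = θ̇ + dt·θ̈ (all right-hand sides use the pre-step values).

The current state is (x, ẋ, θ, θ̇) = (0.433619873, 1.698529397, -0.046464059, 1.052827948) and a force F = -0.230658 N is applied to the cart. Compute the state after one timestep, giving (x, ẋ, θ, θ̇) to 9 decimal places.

sinθ=-0.046447342, cosθ=0.998920740
temp = (F + m·l·θ̇²·sinθ)/(M+m) = (-0.230658 + -0.002443913)/1.151835 = -0.202374397
θ̈ = (g·sinθ − cosθ·temp)/(l·(4/3 − m·cos²θ/(M+m))) = -0.253574619
ẍ = temp − m·l·θ̈·cosθ/(M+m) = -0.191935450
Euler: x'=0.433619873+0.012045·1.698529397=0.454078660, ẋ'=1.698529397+0.012045·-0.191935450=1.696217535
       θ'=-0.046464059+0.012045·1.052827948=-0.033782746, θ̇'=1.052827948+0.012045·-0.253574619=1.049773642

(0.454078660, 1.696217535, -0.033782746, 1.049773642)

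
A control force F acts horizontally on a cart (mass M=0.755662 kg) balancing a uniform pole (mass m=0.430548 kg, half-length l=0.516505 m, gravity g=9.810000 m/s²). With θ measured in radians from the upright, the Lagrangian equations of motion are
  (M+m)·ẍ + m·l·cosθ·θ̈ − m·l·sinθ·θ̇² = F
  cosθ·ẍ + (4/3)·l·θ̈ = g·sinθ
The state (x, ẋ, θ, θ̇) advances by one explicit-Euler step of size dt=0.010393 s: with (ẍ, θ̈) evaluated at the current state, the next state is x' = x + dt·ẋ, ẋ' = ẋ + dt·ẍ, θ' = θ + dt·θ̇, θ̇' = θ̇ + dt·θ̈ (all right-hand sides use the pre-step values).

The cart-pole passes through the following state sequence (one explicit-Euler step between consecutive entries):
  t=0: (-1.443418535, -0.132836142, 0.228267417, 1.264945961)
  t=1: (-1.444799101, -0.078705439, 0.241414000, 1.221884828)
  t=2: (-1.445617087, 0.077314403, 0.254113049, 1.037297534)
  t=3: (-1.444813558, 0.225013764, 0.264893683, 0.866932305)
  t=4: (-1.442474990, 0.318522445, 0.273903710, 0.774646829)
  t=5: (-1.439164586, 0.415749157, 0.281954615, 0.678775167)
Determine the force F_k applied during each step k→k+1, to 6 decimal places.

F_0 = 5.200230 N
F_1 = 13.892923 N
F_2 = 13.269325 N
F_3 = 8.723133 N
F_4 = 9.086015 N

step 0→1:
  ẍ = (ẋ'−ẋ)/dt = (-0.078705439−-0.132836142)/0.010393 = 5.208381
  θ̈ = (θ̇'−θ̇)/dt = (1.221884828−1.264945961)/0.010393 = -4.143282
  sinθ=0.226290, cosθ=0.974060
  F = (M+m)·ẍ + m·l·cosθ·θ̈ − m·l·sinθ·θ̇² = 6.178234 + -0.897483 − 0.080520 = 5.200230
step 1→2:
  ẍ = (ẋ'−ẋ)/dt = (0.077314403−-0.078705439)/0.010393 = 15.012012
  θ̈ = (θ̇'−θ̇)/dt = (1.037297534−1.221884828)/0.010393 = -17.760733
  sinθ=0.239076, cosθ=0.971001
  F = (M+m)·ẍ + m·l·cosθ·θ̈ − m·l·sinθ·θ̇² = 17.807399 + -3.835099 − 0.079377 = 13.892923
step 2→3:
  ẍ = (ẋ'−ẋ)/dt = (0.225013764−0.077314403)/0.010393 = 14.211427
  θ̈ = (θ̇'−θ̇)/dt = (0.866932305−1.037297534)/0.010393 = -16.392305
  sinθ=0.251387, cosθ=0.967887
  F = (M+m)·ẍ + m·l·cosθ·θ̈ − m·l·sinθ·θ̇² = 16.857737 + -3.528260 − 0.060151 = 13.269325
step 3→4:
  ẍ = (ẋ'−ẋ)/dt = (0.318522445−0.225013764)/0.010393 = 8.997275
  θ̈ = (θ̇'−θ̇)/dt = (0.774646829−0.866932305)/0.010393 = -8.879580
  sinθ=0.261807, cosθ=0.965120
  F = (M+m)·ẍ + m·l·cosθ·θ̈ − m·l·sinθ·θ̇² = 10.672658 + -1.905768 − 0.043757 = 8.723133
step 4→5:
  ẍ = (ẋ'−ẋ)/dt = (0.415749157−0.318522445)/0.010393 = 9.355019
  θ̈ = (θ̇'−θ̇)/dt = (0.678775167−0.774646829)/0.010393 = -9.224638
  sinθ=0.270492, cosθ=0.962722
  F = (M+m)·ẍ + m·l·cosθ·θ̈ − m·l·sinθ·θ̇² = 11.097017 + -1.974906 − 0.036096 = 9.086015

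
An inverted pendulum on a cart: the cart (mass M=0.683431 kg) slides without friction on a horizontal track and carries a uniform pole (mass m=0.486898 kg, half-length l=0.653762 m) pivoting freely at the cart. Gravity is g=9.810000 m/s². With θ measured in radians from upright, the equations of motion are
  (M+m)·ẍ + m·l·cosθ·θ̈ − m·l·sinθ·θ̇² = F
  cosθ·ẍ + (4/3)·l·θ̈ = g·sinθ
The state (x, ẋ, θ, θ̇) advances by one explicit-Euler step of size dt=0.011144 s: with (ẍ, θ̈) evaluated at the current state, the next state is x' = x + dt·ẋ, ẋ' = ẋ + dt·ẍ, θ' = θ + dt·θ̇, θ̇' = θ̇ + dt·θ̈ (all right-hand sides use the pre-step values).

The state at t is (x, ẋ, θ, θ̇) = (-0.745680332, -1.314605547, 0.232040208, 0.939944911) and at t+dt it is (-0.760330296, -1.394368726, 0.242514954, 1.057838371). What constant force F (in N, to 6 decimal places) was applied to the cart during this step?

ẍ = (ẋ'−ẋ)/dt = (-1.394368726−-1.314605547)/0.011144 = -7.157500
θ̈ = (θ̇'−θ̇)/dt = (1.057838371−0.939944911)/0.011144 = 10.579097
sinθ=0.229964, cosθ=0.973199
F = (M+m)·ẍ + m·l·cosθ·θ̈ − m·l·sinθ·θ̇² = -8.376630 + 3.277238 − 0.064673 = -5.164064

F = -5.164064 N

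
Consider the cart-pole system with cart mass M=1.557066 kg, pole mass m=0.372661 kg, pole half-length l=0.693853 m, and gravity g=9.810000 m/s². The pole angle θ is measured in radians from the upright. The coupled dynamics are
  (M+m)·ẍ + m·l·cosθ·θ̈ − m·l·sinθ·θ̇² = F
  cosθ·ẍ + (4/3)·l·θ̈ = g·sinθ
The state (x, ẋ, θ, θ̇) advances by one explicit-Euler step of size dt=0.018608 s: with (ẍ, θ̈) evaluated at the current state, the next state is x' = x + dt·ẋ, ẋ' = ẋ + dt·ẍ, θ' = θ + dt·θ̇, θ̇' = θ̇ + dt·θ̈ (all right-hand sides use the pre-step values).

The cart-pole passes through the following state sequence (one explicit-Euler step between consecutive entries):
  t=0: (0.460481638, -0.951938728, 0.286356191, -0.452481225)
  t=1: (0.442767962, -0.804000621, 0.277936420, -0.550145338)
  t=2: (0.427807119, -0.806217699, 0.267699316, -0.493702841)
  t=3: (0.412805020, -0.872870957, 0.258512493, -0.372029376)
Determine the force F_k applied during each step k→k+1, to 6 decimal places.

F_0 = 14.024991 N
F_1 = 0.502819 N
F_2 = -5.298369 N

step 0→1:
  ẍ = (ẋ'−ẋ)/dt = (-0.804000621−-0.951938728)/0.018608 = 7.950242
  θ̈ = (θ̇'−θ̇)/dt = (-0.550145338−-0.452481225)/0.018608 = -5.248501
  sinθ=0.282459, cosθ=0.959279
  F = (M+m)·ẍ + m·l·cosθ·θ̈ − m·l·sinθ·θ̇² = 15.341797 + -1.301853 − 0.014953 = 14.024991
step 1→2:
  ẍ = (ẋ'−ẋ)/dt = (-0.806217699−-0.804000621)/0.018608 = -0.119146
  θ̈ = (θ̇'−θ̇)/dt = (-0.493702841−-0.550145338)/0.018608 = 3.033238
  sinθ=0.274372, cosθ=0.961624
  F = (M+m)·ẍ + m·l·cosθ·θ̈ − m·l·sinθ·θ̇² = -0.229920 + 0.754211 − 0.021472 = 0.502819
step 2→3:
  ẍ = (ẋ'−ẋ)/dt = (-0.872870957−-0.806217699)/0.018608 = -3.581968
  θ̈ = (θ̇'−θ̇)/dt = (-0.372029376−-0.493702841)/0.018608 = 6.538772
  sinθ=0.264513, cosθ=0.964382
  F = (M+m)·ẍ + m·l·cosθ·θ̈ − m·l·sinθ·θ̇² = -6.912220 + 1.630522 − 0.016671 = -5.298369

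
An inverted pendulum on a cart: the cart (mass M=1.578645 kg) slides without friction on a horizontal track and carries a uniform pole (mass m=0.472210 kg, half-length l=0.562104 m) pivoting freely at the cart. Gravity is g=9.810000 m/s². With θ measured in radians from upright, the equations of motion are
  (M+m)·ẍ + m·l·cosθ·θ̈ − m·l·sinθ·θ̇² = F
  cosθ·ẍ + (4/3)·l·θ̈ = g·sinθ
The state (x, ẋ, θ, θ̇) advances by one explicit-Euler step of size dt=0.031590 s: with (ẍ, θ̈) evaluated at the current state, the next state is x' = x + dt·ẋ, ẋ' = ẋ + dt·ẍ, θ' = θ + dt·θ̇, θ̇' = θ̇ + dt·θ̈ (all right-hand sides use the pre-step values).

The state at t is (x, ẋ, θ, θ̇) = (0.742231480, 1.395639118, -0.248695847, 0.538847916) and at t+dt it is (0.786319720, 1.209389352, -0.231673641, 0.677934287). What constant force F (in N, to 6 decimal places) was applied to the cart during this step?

ẍ = (ẋ'−ẋ)/dt = (1.209389352−1.395639118)/0.031590 = -5.895846
θ̈ = (θ̇'−θ̇)/dt = (0.677934287−0.538847916)/0.031590 = 4.402861
sinθ=-0.246140, cosθ=0.969234
F = (M+m)·ẍ + m·l·cosθ·θ̈ − m·l·sinθ·θ̇² = -12.091525 + 1.132702 − -0.018970 = -10.939853

F = -10.939853 N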